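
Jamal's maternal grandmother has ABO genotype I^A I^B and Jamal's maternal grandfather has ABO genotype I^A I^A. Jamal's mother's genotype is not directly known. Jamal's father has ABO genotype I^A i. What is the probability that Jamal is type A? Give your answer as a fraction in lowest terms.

3/4

Jamal's mother's ABO genotype from I^A I^B × I^A I^A: 1/2 I^A I^A, 1/2 I^A I^B.
Crossing each possibility with the father I^A i and summing P(type A): 1/2·1 + 1/2·1/2 = 3/4.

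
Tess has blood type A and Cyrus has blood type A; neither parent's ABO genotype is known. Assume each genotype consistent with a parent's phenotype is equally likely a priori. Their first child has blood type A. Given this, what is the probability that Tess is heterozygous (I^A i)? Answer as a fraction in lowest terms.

Possible genotypes: Tess ∈ {I^A I^A, I^A i}; Cyrus ∈ {I^A I^A, I^A i}.
Weight each parental genotype pair by prior × P(type-A child):
  I^A I^A × I^A I^A: posterior weight 4/15.
  I^A I^A × I^A i: posterior weight 4/15.
  I^A i × I^A I^A: posterior weight 4/15.
  I^A i × I^A i: posterior weight 1/5.
Sum the posterior weight over pairs where Tess is I^A i: 7/15.

7/15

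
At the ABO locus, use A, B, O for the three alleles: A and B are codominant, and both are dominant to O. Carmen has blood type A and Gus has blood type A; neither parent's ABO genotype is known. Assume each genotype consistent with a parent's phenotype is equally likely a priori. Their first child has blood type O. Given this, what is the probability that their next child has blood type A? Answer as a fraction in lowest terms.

3/4

Possible genotypes: Carmen ∈ {AA, AO}; Gus ∈ {AA, AO}.
Weight each parental genotype pair by prior × P(type-O child):
  AO × AO: posterior weight 1; P(next child type A) = 3/4.
Weighted sum = 3/4.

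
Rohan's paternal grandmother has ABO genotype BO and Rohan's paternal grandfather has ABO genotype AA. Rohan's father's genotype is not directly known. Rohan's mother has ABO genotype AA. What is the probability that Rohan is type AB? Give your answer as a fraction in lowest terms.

1/4

Rohan's father's ABO genotype from BO × AA: 1/2 AB, 1/2 AO.
Crossing each possibility with the mother AA and summing P(type AB): 1/2·1/2 + 1/2·0 = 1/4.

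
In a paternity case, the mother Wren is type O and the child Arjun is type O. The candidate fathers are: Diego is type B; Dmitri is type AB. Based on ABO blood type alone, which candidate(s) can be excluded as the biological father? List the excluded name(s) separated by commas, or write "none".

Dmitri

A candidate is excluded only if no genotype consistent with his phenotype could produce a type O child with a type O mother.
Dmitri (type AB): no genotype consistent with that phenotype can produce a type-O child with a type-O mother.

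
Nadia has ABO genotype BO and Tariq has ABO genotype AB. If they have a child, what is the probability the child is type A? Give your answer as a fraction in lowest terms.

ABO cross BO × AB → offspring phenotypes: 1/4 A, 1/2 B, 1/4 AB.
So P(type A) = 1/4.

1/4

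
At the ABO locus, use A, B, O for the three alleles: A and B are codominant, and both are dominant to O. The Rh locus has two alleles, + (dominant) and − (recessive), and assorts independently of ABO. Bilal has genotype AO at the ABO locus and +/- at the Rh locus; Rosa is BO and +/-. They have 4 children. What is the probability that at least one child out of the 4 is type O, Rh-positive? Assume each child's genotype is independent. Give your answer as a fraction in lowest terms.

36975/65536

ABO cross AO × BO → 1/4 O, 1/4 A, 1/4 B, 1/4 AB.
Rh cross +/- × +/- → 3/4 Rh+, 1/4 Rh-; so P(type O, Rh-positive) = 1/4 × 3/4 = 3/16 per child.
P(none) = (13/16)^4 = 28561/65536; P(at least one) = 1 − 28561/65536 = 36975/65536.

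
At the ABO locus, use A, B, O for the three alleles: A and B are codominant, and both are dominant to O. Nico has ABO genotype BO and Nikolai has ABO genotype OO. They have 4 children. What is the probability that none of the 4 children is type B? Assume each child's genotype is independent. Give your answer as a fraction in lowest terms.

1/16

ABO cross BO × OO → 1/2 O, 1/2 B.
So P(type B) = 1/2 per child.
P(not type B) = 1/2 for one child; (1/2)^4 = 1/16.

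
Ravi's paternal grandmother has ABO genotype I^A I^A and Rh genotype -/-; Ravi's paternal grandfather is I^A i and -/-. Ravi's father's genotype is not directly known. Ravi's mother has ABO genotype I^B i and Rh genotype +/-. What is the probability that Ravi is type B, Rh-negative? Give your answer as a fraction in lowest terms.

Ravi's father's ABO genotype from I^A I^A × I^A i: 1/2 I^A I^A, 1/2 I^A i.
Crossing each possibility with the mother I^B i and summing P(type B): 1/2·0 + 1/2·1/4 = 1/8.
Similarly for Rh via the father's Rh distribution: P(Rh-) = 1/2.
Independent loci: 1/8 × 1/2 = 1/16.

1/16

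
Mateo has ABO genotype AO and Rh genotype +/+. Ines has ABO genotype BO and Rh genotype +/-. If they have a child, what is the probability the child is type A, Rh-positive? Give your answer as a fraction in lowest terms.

1/4

ABO cross AO × BO → offspring phenotypes: 1/4 O, 1/4 A, 1/4 B, 1/4 AB.
Rh cross +/+ × +/- → 1 Rh+.
Independent loci: P(type A, Rh-positive) = 1/4 × 1 = 1/4.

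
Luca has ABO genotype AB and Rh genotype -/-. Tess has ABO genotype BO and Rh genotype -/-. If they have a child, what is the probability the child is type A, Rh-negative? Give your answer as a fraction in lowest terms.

1/4

ABO cross AB × BO → offspring phenotypes: 1/4 A, 1/2 B, 1/4 AB.
Rh cross -/- × -/- → 1 Rh-.
Independent loci: P(type A, Rh-negative) = 1/4 × 1 = 1/4.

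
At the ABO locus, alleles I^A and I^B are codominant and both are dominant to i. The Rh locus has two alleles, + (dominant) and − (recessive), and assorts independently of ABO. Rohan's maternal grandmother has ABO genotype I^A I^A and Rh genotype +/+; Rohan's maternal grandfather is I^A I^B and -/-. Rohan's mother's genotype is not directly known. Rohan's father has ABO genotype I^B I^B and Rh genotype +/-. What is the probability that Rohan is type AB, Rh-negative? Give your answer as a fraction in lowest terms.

Rohan's mother's ABO genotype from I^A I^A × I^A I^B: 1/2 I^A I^A, 1/2 I^A I^B.
Crossing each possibility with the father I^B I^B and summing P(type AB): 1/2·1 + 1/2·1/2 = 3/4.
Similarly for Rh via the mother's Rh distribution: P(Rh-) = 1/4.
Independent loci: 3/4 × 1/4 = 3/16.

3/16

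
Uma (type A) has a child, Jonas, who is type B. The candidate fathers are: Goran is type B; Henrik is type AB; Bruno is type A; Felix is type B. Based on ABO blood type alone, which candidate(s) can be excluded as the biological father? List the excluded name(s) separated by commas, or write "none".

A candidate is excluded only if no genotype consistent with his phenotype could produce a type B child with a type A mother.
Bruno (type A): no genotype consistent with that phenotype can produce a type-B child with a type-A mother.

Bruno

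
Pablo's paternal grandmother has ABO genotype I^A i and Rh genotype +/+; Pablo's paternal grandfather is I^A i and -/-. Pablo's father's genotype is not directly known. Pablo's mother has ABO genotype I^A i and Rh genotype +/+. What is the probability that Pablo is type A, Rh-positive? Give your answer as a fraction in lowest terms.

3/4

Pablo's father's ABO genotype from I^A i × I^A i: 1/4 I^A I^A, 1/2 I^A i, 1/4 i i.
Crossing each possibility with the mother I^A i and summing P(type A): 1/4·1 + 1/2·3/4 + 1/4·1/2 = 3/4.
Similarly for Rh via the father's Rh distribution: P(Rh+) = 1.
Independent loci: 3/4 × 1 = 3/4.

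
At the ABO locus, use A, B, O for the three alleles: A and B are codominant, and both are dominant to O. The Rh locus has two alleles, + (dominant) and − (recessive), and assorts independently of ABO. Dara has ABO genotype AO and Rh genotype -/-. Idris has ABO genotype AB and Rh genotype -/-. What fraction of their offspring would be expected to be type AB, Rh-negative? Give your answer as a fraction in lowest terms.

1/4

ABO cross AO × AB → offspring phenotypes: 1/2 A, 1/4 B, 1/4 AB.
Rh cross -/- × -/- → 1 Rh-.
Independent loci: P(type AB, Rh-negative) = 1/4 × 1 = 1/4.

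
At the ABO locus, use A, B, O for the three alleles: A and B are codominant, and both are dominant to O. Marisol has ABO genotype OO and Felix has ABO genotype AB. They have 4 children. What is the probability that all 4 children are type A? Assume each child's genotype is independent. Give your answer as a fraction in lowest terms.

ABO cross OO × AB → 1/2 A, 1/2 B.
So P(type A) = 1/2 per child.
All 4 independent: (1/2)^4 = 1/16.

1/16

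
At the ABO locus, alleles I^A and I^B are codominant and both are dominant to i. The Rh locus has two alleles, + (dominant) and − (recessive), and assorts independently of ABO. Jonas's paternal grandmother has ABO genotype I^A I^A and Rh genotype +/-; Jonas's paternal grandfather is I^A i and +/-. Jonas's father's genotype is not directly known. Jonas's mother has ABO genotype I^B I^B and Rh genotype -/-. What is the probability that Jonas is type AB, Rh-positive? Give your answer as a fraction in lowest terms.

Jonas's father's ABO genotype from I^A I^A × I^A i: 1/2 I^A I^A, 1/2 I^A i.
Crossing each possibility with the mother I^B I^B and summing P(type AB): 1/2·1 + 1/2·1/2 = 3/4.
Similarly for Rh via the father's Rh distribution: P(Rh+) = 1/2.
Independent loci: 3/4 × 1/2 = 3/8.

3/8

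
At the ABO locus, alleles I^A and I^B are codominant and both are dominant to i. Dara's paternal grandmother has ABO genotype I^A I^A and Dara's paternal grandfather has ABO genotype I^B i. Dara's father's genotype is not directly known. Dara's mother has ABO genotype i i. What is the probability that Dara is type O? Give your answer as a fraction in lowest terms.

1/4

Dara's father's ABO genotype from I^A I^A × I^B i: 1/2 I^A I^B, 1/2 I^A i.
Crossing each possibility with the mother i i and summing P(type O): 1/2·0 + 1/2·1/2 = 1/4.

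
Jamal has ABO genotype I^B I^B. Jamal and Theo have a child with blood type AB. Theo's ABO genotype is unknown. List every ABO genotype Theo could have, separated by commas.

I^A I^A, I^A I^B, I^A i

For each candidate genotype of Theo, check whether crossing it with I^B I^B can produce every observed child phenotype.
  I^A I^A → possible child types {AB} ✓
  I^A I^B → possible child types {B, AB} ✓
  I^A i → possible child types {B, AB} ✓
  I^B I^B → possible child types {B} ✗
  I^B i → possible child types {B} ✗
  i i → possible child types {B} ✗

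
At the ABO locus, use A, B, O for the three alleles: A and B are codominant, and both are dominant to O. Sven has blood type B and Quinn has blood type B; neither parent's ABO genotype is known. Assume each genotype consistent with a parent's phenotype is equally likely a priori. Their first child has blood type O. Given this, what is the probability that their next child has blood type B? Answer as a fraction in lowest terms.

3/4

Possible genotypes: Sven ∈ {BB, BO}; Quinn ∈ {BB, BO}.
Weight each parental genotype pair by prior × P(type-O child):
  BO × BO: posterior weight 1; P(next child type B) = 3/4.
Weighted sum = 3/4.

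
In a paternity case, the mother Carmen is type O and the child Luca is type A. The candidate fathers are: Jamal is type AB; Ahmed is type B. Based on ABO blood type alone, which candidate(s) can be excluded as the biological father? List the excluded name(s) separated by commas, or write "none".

A candidate is excluded only if no genotype consistent with his phenotype could produce a type A child with a type O mother.
Ahmed (type B): no genotype consistent with that phenotype can produce a type-A child with a type-O mother.

Ahmed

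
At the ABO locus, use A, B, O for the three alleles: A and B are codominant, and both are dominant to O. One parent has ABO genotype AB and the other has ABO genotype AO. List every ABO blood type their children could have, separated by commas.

Gametes from AB × AO give offspring ABO genotypes AA, AB, AO, BO, i.e. phenotypes A, B, AB.

A, B, AB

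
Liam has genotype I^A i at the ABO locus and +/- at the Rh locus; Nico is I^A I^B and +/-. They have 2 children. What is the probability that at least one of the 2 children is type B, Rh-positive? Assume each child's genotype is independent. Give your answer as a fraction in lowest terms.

ABO cross I^A i × I^A I^B → 1/2 A, 1/4 B, 1/4 AB.
Rh cross +/- × +/- → 3/4 Rh+, 1/4 Rh-; so P(type B, Rh-positive) = 1/4 × 3/4 = 3/16 per child.
P(none) = (13/16)^2 = 169/256; P(at least one) = 1 − 169/256 = 87/256.

87/256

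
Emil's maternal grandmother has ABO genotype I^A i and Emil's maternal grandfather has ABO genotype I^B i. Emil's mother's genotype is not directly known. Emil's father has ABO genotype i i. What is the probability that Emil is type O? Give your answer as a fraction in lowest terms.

Emil's mother's ABO genotype from I^A i × I^B i: 1/4 I^A I^B, 1/4 I^A i, 1/4 I^B i, 1/4 i i.
Crossing each possibility with the father i i and summing P(type O): 1/4·0 + 1/4·1/2 + 1/4·1/2 + 1/4·1 = 1/2.

1/2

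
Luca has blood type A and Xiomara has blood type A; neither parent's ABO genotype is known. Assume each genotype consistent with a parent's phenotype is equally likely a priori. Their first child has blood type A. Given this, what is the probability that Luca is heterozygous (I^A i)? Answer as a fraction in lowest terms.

Possible genotypes: Luca ∈ {I^A I^A, I^A i}; Xiomara ∈ {I^A I^A, I^A i}.
Weight each parental genotype pair by prior × P(type-A child):
  I^A I^A × I^A I^A: posterior weight 4/15.
  I^A I^A × I^A i: posterior weight 4/15.
  I^A i × I^A I^A: posterior weight 4/15.
  I^A i × I^A i: posterior weight 1/5.
Sum the posterior weight over pairs where Luca is I^A i: 7/15.

7/15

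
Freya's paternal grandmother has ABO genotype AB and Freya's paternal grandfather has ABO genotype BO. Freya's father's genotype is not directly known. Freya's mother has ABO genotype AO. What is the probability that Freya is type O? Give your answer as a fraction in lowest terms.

1/8

Freya's father's ABO genotype from AB × BO: 1/4 AB, 1/4 AO, 1/4 BB, 1/4 BO.
Crossing each possibility with the mother AO and summing P(type O): 1/4·0 + 1/4·1/4 + 1/4·0 + 1/4·1/4 = 1/8.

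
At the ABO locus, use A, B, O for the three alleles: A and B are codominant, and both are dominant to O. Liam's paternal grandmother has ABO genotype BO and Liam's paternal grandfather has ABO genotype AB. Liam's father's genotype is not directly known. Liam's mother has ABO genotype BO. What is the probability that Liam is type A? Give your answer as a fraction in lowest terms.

1/8

Liam's father's ABO genotype from BO × AB: 1/4 AB, 1/4 AO, 1/4 BB, 1/4 BO.
Crossing each possibility with the mother BO and summing P(type A): 1/4·1/4 + 1/4·1/4 + 1/4·0 + 1/4·0 = 1/8.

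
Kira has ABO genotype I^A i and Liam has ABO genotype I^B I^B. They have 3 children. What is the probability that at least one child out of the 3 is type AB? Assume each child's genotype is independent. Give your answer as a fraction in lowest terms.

ABO cross I^A i × I^B I^B → 1/2 B, 1/2 AB.
So P(type AB) = 1/2 per child.
P(none) = (1/2)^3 = 1/8; P(at least one) = 1 − 1/8 = 7/8.

7/8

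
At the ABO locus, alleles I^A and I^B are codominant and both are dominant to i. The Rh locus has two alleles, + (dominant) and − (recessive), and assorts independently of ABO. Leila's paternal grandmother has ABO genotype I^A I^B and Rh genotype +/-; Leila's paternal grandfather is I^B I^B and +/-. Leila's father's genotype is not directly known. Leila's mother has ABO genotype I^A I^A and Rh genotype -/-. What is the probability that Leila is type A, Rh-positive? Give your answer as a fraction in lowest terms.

1/8

Leila's father's ABO genotype from I^A I^B × I^B I^B: 1/2 I^A I^B, 1/2 I^B I^B.
Crossing each possibility with the mother I^A I^A and summing P(type A): 1/2·1/2 + 1/2·0 = 1/4.
Similarly for Rh via the father's Rh distribution: P(Rh+) = 1/2.
Independent loci: 1/4 × 1/2 = 1/8.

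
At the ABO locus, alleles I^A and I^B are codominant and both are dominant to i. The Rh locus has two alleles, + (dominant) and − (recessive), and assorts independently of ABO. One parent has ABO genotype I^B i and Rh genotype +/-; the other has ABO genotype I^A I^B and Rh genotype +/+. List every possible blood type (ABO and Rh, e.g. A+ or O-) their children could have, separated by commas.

Gametes from I^B i × I^A I^B give offspring ABO genotypes I^A I^B, I^A i, I^B I^B, I^B i, i.e. phenotypes A, B, AB.
Rh cross +/- × +/+ → phenotypes Rh+.
Combining independently: A+, B+, AB+.

A+, B+, AB+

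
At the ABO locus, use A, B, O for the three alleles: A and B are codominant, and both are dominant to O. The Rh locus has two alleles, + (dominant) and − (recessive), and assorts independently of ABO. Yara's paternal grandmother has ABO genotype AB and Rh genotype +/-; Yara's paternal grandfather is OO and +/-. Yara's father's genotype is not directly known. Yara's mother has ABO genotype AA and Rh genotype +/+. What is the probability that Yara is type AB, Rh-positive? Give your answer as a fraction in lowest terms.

Yara's father's ABO genotype from AB × OO: 1/2 AO, 1/2 BO.
Crossing each possibility with the mother AA and summing P(type AB): 1/2·0 + 1/2·1/2 = 1/4.
Similarly for Rh via the father's Rh distribution: P(Rh+) = 1.
Independent loci: 1/4 × 1 = 1/4.

1/4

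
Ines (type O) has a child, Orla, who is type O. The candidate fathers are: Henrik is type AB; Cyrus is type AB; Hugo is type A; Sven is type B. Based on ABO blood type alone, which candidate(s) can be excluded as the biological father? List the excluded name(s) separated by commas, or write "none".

A candidate is excluded only if no genotype consistent with his phenotype could produce a type O child with a type O mother.
Henrik (type AB): no genotype consistent with that phenotype can produce a type-O child with a type-O mother.
Cyrus (type AB): no genotype consistent with that phenotype can produce a type-O child with a type-O mother.

Henrik, Cyrus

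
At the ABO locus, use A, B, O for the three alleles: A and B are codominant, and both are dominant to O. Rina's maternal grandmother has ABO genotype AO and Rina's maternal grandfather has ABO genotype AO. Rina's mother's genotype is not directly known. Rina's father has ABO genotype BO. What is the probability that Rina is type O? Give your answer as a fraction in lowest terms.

1/4

Rina's mother's ABO genotype from AO × AO: 1/4 AA, 1/2 AO, 1/4 OO.
Crossing each possibility with the father BO and summing P(type O): 1/4·0 + 1/2·1/4 + 1/4·1/2 = 1/4.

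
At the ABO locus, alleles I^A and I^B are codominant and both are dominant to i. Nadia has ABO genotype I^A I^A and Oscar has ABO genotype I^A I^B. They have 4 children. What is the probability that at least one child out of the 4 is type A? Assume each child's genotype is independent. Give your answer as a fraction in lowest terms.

15/16

ABO cross I^A I^A × I^A I^B → 1/2 A, 1/2 AB.
So P(type A) = 1/2 per child.
P(none) = (1/2)^4 = 1/16; P(at least one) = 1 − 1/16 = 15/16.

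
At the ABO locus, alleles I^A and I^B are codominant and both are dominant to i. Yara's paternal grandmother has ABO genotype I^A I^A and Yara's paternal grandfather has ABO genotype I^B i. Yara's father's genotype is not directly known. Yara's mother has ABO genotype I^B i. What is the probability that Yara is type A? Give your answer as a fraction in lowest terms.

Yara's father's ABO genotype from I^A I^A × I^B i: 1/2 I^A I^B, 1/2 I^A i.
Crossing each possibility with the mother I^B i and summing P(type A): 1/2·1/4 + 1/2·1/4 = 1/4.

1/4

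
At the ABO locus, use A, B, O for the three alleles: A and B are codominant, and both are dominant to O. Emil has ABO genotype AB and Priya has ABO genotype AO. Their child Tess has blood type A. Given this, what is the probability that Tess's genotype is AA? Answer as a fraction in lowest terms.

Cross AB × AO → 1/4 AA, 1/4 AB, 1/4 AO, 1/4 BO.
Type-A genotypes among offspring: AA (1/4), AO (1/4); total 1/2.
P(AA | type A) = (1/4) / (1/2) = 1/2.

1/2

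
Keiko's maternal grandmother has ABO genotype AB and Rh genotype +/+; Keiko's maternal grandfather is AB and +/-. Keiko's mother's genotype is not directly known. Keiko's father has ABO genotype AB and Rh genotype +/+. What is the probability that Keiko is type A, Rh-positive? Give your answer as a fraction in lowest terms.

1/4

Keiko's mother's ABO genotype from AB × AB: 1/4 AA, 1/2 AB, 1/4 BB.
Crossing each possibility with the father AB and summing P(type A): 1/4·1/2 + 1/2·1/4 + 1/4·0 = 1/4.
Similarly for Rh via the mother's Rh distribution: P(Rh+) = 1.
Independent loci: 1/4 × 1 = 1/4.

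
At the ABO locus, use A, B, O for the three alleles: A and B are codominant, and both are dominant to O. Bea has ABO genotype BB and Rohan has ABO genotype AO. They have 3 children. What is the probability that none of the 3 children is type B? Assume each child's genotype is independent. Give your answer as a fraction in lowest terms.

1/8

ABO cross BB × AO → 1/2 B, 1/2 AB.
So P(type B) = 1/2 per child.
P(not type B) = 1/2 for one child; (1/2)^3 = 1/8.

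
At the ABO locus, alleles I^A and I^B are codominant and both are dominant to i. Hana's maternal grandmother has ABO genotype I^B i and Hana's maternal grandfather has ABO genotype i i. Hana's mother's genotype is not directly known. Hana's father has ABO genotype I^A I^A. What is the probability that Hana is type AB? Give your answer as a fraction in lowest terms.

Hana's mother's ABO genotype from I^B i × i i: 1/2 I^B i, 1/2 i i.
Crossing each possibility with the father I^A I^A and summing P(type AB): 1/2·1/2 + 1/2·0 = 1/4.

1/4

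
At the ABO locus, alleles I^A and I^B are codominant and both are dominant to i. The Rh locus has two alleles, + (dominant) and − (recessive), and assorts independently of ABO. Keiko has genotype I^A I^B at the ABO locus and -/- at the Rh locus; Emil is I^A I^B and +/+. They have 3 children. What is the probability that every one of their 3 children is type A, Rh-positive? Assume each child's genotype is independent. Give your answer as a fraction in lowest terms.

1/64

ABO cross I^A I^B × I^A I^B → 1/4 A, 1/4 B, 1/2 AB.
Rh cross -/- × +/+ → 1 Rh+; so P(type A, Rh-positive) = 1/4 × 1 = 1/4 per child.
All 3 independent: (1/4)^3 = 1/64.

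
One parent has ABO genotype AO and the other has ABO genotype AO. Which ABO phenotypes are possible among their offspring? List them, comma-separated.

O, A

Gametes from AO × AO give offspring ABO genotypes AA, AO, OO, i.e. phenotypes O, A.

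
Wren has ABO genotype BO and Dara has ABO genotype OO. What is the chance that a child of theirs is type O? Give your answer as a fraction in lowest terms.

1/2

ABO cross BO × OO → offspring phenotypes: 1/2 O, 1/2 B.
So P(type O) = 1/2.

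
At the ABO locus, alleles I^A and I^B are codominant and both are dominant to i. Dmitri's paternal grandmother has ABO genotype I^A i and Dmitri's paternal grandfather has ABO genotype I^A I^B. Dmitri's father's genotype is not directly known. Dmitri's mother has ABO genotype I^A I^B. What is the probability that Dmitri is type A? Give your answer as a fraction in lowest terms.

3/8

Dmitri's father's ABO genotype from I^A i × I^A I^B: 1/4 I^A I^A, 1/4 I^A I^B, 1/4 I^A i, 1/4 I^B i.
Crossing each possibility with the mother I^A I^B and summing P(type A): 1/4·1/2 + 1/4·1/4 + 1/4·1/2 + 1/4·1/4 = 3/8.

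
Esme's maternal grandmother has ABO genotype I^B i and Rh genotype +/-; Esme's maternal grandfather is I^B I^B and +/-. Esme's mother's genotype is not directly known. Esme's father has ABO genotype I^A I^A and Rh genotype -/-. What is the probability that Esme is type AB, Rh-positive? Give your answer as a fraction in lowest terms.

3/8

Esme's mother's ABO genotype from I^B i × I^B I^B: 1/2 I^B I^B, 1/2 I^B i.
Crossing each possibility with the father I^A I^A and summing P(type AB): 1/2·1 + 1/2·1/2 = 3/4.
Similarly for Rh via the mother's Rh distribution: P(Rh+) = 1/2.
Independent loci: 3/4 × 1/2 = 3/8.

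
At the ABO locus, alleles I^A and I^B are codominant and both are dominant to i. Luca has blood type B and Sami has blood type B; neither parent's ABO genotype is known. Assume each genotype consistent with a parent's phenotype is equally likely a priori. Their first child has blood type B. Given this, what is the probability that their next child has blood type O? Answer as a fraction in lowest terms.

Possible genotypes: Luca ∈ {I^B I^B, I^B i}; Sami ∈ {I^B I^B, I^B i}.
Weight each parental genotype pair by prior × P(type-B child):
  I^B I^B × I^B I^B: posterior weight 4/15; P(next child type O) = 0.
  I^B I^B × I^B i: posterior weight 4/15; P(next child type O) = 0.
  I^B i × I^B I^B: posterior weight 4/15; P(next child type O) = 0.
  I^B i × I^B i: posterior weight 1/5; P(next child type O) = 1/4.
Weighted sum = 1/20.

1/20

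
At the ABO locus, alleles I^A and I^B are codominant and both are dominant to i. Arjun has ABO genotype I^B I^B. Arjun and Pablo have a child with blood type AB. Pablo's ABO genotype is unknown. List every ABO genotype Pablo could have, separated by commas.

I^A I^A, I^A I^B, I^A i

For each candidate genotype of Pablo, check whether crossing it with I^B I^B can produce every observed child phenotype.
  I^A I^A → possible child types {AB} ✓
  I^A I^B → possible child types {B, AB} ✓
  I^A i → possible child types {B, AB} ✓
  I^B I^B → possible child types {B} ✗
  I^B i → possible child types {B} ✗
  i i → possible child types {B} ✗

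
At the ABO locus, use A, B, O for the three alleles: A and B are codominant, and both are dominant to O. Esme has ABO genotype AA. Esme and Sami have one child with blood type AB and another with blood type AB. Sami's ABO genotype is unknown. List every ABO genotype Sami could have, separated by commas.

For each candidate genotype of Sami, check whether crossing it with AA can produce every observed child phenotype.
  AA → possible child types {A} ✗
  AB → possible child types {A, AB} ✓
  AO → possible child types {A} ✗
  BB → possible child types {AB} ✓
  BO → possible child types {A, AB} ✓
  OO → possible child types {A} ✗

AB, BB, BO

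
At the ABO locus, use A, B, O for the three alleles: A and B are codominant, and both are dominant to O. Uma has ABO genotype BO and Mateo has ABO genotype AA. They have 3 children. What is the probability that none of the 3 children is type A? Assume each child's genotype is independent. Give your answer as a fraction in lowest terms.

1/8

ABO cross BO × AA → 1/2 A, 1/2 AB.
So P(type A) = 1/2 per child.
P(not type A) = 1/2 for one child; (1/2)^3 = 1/8.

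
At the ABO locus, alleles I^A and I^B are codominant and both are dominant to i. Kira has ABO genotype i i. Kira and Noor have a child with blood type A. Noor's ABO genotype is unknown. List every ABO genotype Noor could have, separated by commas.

I^A I^A, I^A I^B, I^A i

For each candidate genotype of Noor, check whether crossing it with i i can produce every observed child phenotype.
  I^A I^A → possible child types {A} ✓
  I^A I^B → possible child types {A, B} ✓
  I^A i → possible child types {O, A} ✓
  I^B I^B → possible child types {B} ✗
  I^B i → possible child types {O, B} ✗
  i i → possible child types {O} ✗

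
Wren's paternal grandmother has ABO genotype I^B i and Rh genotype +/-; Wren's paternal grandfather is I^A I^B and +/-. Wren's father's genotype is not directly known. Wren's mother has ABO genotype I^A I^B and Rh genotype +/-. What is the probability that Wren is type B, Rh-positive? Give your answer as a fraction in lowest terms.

9/32

Wren's father's ABO genotype from I^B i × I^A I^B: 1/4 I^A I^B, 1/4 I^A i, 1/4 I^B I^B, 1/4 I^B i.
Crossing each possibility with the mother I^A I^B and summing P(type B): 1/4·1/4 + 1/4·1/4 + 1/4·1/2 + 1/4·1/2 = 3/8.
Similarly for Rh via the father's Rh distribution: P(Rh+) = 3/4.
Independent loci: 3/8 × 3/4 = 9/32.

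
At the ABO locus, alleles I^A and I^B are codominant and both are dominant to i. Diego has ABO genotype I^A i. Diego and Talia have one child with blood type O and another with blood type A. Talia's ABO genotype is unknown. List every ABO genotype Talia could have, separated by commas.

For each candidate genotype of Talia, check whether crossing it with I^A i can produce every observed child phenotype.
  I^A I^A → possible child types {A} ✗
  I^A I^B → possible child types {A, B, AB} ✗
  I^A i → possible child types {O, A} ✓
  I^B I^B → possible child types {B, AB} ✗
  I^B i → possible child types {O, A, B, AB} ✓
  i i → possible child types {O, A} ✓

I^A i, I^B i, i i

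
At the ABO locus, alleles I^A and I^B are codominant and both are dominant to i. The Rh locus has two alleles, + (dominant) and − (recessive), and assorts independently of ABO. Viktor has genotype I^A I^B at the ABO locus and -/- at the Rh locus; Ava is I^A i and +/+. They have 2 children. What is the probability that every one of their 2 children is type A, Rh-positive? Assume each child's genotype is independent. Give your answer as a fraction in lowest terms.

ABO cross I^A I^B × I^A i → 1/2 A, 1/4 B, 1/4 AB.
Rh cross -/- × +/+ → 1 Rh+; so P(type A, Rh-positive) = 1/2 × 1 = 1/2 per child.
All 2 independent: (1/2)^2 = 1/4.

1/4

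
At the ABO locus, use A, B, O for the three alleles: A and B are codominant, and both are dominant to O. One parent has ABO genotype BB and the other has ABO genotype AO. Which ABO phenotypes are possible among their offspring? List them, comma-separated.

Gametes from BB × AO give offspring ABO genotypes AB, BO, i.e. phenotypes B, AB.

B, AB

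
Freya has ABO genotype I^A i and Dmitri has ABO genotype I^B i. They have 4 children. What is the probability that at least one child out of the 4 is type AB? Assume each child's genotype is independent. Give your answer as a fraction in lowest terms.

ABO cross I^A i × I^B i → 1/4 O, 1/4 A, 1/4 B, 1/4 AB.
So P(type AB) = 1/4 per child.
P(none) = (3/4)^4 = 81/256; P(at least one) = 1 − 81/256 = 175/256.

175/256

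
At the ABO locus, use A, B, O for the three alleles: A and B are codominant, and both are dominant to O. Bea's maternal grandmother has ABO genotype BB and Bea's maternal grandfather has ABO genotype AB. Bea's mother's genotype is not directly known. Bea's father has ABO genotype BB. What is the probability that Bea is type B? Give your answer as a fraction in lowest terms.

Bea's mother's ABO genotype from BB × AB: 1/2 AB, 1/2 BB.
Crossing each possibility with the father BB and summing P(type B): 1/2·1/2 + 1/2·1 = 3/4.

3/4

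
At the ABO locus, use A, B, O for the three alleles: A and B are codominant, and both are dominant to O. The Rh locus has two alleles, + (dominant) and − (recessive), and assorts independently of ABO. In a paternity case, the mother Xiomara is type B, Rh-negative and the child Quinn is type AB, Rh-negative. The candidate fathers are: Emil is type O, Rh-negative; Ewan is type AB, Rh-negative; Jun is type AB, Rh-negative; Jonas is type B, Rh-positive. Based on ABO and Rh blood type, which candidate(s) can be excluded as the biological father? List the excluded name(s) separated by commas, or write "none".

Emil, Jonas

A candidate is excluded only if no genotype consistent with his phenotype could produce a type AB, Rh-negative child with a type B, Rh-negative mother.
Emil (type O, Rh-): no genotype consistent with that phenotype can produce a type-AB Rh- child with a type-B mother.
Jonas (type B, Rh+): no genotype consistent with that phenotype can produce a type-AB Rh- child with a type-B mother.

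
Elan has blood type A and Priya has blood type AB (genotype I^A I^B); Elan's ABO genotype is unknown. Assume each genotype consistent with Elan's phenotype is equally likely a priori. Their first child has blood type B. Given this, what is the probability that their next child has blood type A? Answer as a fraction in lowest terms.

1/2

Possible genotypes: Elan ∈ {I^A I^A, I^A i}; Priya ∈ {I^A I^B}.
Weight each parental genotype pair by prior × P(type-B child):
  I^A i × I^A I^B: posterior weight 1; P(next child type A) = 1/2.
Weighted sum = 1/2.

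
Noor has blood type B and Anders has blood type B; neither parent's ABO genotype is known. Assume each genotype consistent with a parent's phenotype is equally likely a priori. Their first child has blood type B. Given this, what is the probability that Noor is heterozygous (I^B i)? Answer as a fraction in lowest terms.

7/15

Possible genotypes: Noor ∈ {I^B I^B, I^B i}; Anders ∈ {I^B I^B, I^B i}.
Weight each parental genotype pair by prior × P(type-B child):
  I^B I^B × I^B I^B: posterior weight 4/15.
  I^B I^B × I^B i: posterior weight 4/15.
  I^B i × I^B I^B: posterior weight 4/15.
  I^B i × I^B i: posterior weight 1/5.
Sum the posterior weight over pairs where Noor is I^B i: 7/15.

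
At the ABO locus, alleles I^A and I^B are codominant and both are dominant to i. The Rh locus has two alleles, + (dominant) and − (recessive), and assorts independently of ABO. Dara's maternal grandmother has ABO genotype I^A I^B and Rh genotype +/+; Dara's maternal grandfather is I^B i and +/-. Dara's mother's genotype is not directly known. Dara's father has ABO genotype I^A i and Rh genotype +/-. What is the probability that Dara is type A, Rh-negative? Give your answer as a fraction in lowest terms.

3/64

Dara's mother's ABO genotype from I^A I^B × I^B i: 1/4 I^A I^B, 1/4 I^A i, 1/4 I^B I^B, 1/4 I^B i.
Crossing each possibility with the father I^A i and summing P(type A): 1/4·1/2 + 1/4·3/4 + 1/4·0 + 1/4·1/4 = 3/8.
Similarly for Rh via the mother's Rh distribution: P(Rh-) = 1/8.
Independent loci: 3/8 × 1/8 = 3/64.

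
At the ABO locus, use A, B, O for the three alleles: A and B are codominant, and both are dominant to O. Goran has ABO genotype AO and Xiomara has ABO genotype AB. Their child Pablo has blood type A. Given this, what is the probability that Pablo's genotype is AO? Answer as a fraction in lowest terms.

Cross AO × AB → 1/4 AA, 1/4 AB, 1/4 AO, 1/4 BO.
Type-A genotypes among offspring: AA (1/4), AO (1/4); total 1/2.
P(AO | type A) = (1/4) / (1/2) = 1/2.

1/2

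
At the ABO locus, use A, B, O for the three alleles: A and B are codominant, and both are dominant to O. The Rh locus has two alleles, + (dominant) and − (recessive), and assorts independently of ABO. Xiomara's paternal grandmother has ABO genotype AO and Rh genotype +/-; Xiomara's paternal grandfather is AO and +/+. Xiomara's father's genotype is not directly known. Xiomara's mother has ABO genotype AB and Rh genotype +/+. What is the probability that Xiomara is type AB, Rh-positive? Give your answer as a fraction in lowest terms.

Xiomara's father's ABO genotype from AO × AO: 1/4 AA, 1/2 AO, 1/4 OO.
Crossing each possibility with the mother AB and summing P(type AB): 1/4·1/2 + 1/2·1/4 + 1/4·0 = 1/4.
Similarly for Rh via the father's Rh distribution: P(Rh+) = 1.
Independent loci: 1/4 × 1 = 1/4.

1/4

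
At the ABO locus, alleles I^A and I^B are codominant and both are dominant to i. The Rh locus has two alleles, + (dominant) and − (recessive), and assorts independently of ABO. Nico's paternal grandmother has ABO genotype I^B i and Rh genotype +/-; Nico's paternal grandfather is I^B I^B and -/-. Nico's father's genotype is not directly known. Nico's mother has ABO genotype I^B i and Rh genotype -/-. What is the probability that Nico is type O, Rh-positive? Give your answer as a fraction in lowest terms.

Nico's father's ABO genotype from I^B i × I^B I^B: 1/2 I^B I^B, 1/2 I^B i.
Crossing each possibility with the mother I^B i and summing P(type O): 1/2·0 + 1/2·1/4 = 1/8.
Similarly for Rh via the father's Rh distribution: P(Rh+) = 1/4.
Independent loci: 1/8 × 1/4 = 1/32.

1/32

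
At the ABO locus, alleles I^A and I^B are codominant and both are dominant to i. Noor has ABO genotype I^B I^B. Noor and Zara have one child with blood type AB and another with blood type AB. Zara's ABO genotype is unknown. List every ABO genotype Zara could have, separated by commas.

For each candidate genotype of Zara, check whether crossing it with I^B I^B can produce every observed child phenotype.
  I^A I^A → possible child types {AB} ✓
  I^A I^B → possible child types {B, AB} ✓
  I^A i → possible child types {B, AB} ✓
  I^B I^B → possible child types {B} ✗
  I^B i → possible child types {B} ✗
  i i → possible child types {B} ✗

I^A I^A, I^A I^B, I^A i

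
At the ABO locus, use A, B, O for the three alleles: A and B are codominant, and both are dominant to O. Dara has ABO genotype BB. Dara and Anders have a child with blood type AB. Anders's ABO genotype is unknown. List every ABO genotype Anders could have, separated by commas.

For each candidate genotype of Anders, check whether crossing it with BB can produce every observed child phenotype.
  AA → possible child types {AB} ✓
  AB → possible child types {B, AB} ✓
  AO → possible child types {B, AB} ✓
  BB → possible child types {B} ✗
  BO → possible child types {B} ✗
  OO → possible child types {B} ✗

AA, AB, AO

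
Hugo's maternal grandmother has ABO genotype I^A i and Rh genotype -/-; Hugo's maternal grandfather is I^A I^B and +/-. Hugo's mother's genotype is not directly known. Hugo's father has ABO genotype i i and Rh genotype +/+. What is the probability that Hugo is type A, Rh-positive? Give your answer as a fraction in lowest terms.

Hugo's mother's ABO genotype from I^A i × I^A I^B: 1/4 I^A I^A, 1/4 I^A I^B, 1/4 I^A i, 1/4 I^B i.
Crossing each possibility with the father i i and summing P(type A): 1/4·1 + 1/4·1/2 + 1/4·1/2 + 1/4·0 = 1/2.
Similarly for Rh via the mother's Rh distribution: P(Rh+) = 1.
Independent loci: 1/2 × 1 = 1/2.

1/2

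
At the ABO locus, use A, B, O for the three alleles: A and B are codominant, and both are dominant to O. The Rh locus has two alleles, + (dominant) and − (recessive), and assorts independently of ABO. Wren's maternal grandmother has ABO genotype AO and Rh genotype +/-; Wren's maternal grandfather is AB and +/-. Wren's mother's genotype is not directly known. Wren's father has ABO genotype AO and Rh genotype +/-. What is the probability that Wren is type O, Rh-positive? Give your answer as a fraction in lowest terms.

Wren's mother's ABO genotype from AO × AB: 1/4 AA, 1/4 AB, 1/4 AO, 1/4 BO.
Crossing each possibility with the father AO and summing P(type O): 1/4·0 + 1/4·0 + 1/4·1/4 + 1/4·1/4 = 1/8.
Similarly for Rh via the mother's Rh distribution: P(Rh+) = 3/4.
Independent loci: 1/8 × 3/4 = 3/32.

3/32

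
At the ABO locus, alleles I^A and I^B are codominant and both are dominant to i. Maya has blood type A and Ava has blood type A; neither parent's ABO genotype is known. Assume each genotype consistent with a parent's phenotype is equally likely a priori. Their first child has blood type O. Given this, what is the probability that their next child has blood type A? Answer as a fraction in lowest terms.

3/4

Possible genotypes: Maya ∈ {I^A I^A, I^A i}; Ava ∈ {I^A I^A, I^A i}.
Weight each parental genotype pair by prior × P(type-O child):
  I^A i × I^A i: posterior weight 1; P(next child type A) = 3/4.
Weighted sum = 3/4.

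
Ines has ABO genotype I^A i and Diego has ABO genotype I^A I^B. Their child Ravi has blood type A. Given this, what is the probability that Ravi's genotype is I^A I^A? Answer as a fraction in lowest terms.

Cross I^A i × I^A I^B → 1/4 I^A I^A, 1/4 I^A I^B, 1/4 I^A i, 1/4 I^B i.
Type-A genotypes among offspring: I^A I^A (1/4), I^A i (1/4); total 1/2.
P(I^A I^A | type A) = (1/4) / (1/2) = 1/2.

1/2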